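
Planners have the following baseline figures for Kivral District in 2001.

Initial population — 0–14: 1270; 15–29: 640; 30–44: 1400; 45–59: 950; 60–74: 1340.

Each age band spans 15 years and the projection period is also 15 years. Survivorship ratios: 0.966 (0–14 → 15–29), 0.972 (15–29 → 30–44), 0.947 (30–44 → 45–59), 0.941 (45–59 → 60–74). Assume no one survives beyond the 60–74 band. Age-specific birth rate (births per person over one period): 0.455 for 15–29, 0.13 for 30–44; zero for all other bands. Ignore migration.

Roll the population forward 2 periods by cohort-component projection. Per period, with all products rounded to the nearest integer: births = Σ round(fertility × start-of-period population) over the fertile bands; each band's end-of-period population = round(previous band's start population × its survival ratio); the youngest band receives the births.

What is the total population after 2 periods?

4126

Let band 1 be 0–14 through band 5 = 60–74.
— Period 1 —
Births: 640 × 0.455 = 291  |  1400 × 0.13 = 182 ⇒ total 473
Band 2: 1270 × 0.966 = 1227
Band 3: 640 × 0.972 = 622
Band 4: 1400 × 0.947 = 1326
Band 5: 950 × 0.941 = 894
Population now: 0–14=473, 15–29=1227, 30–44=622, 45–59=1326, 60–74=894
— Period 2 —
Births: 1227 × 0.455 = 558  |  622 × 0.13 = 81 ⇒ total 639
Band 2: 473 × 0.966 = 457
Band 3: 1227 × 0.972 = 1193
Band 4: 622 × 0.947 = 589
Band 5: 1326 × 0.941 = 1248
Population now: 0–14=639, 15–29=457, 30–44=1193, 45–59=589, 60–74=1248
Total after period 2: 639 + 457 + 1193 + 589 + 1248 = 4126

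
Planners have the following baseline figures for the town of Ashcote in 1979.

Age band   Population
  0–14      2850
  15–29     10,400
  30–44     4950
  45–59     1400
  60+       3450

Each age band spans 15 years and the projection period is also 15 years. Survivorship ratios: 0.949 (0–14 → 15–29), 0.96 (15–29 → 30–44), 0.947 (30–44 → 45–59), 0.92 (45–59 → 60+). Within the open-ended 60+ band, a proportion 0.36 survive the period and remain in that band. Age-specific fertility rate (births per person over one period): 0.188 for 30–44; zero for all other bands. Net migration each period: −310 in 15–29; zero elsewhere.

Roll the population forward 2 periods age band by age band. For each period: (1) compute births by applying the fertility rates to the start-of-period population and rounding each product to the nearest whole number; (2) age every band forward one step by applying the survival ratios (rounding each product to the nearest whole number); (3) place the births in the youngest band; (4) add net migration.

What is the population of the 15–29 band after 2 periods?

574

Numbering the groups 1..5 from youngest to oldest:
Period 1:
Births: 4950 * 0.188 = 931
Group 2: 2850 * 0.949 = 2705
Group 3: 10400 * 0.96 = 9984
Group 4: 4950 * 0.947 = 4688
Group 5: 1400 * 0.92 + 3450 * 0.36 = 1288 + 1242 = 2530
Net migration: Group 2 − 310 → 2395
→ [931, 2395, 9984, 4688, 2530]
Period 2:
Births: 9984 * 0.188 = 1877
Group 2: 931 * 0.949 = 884
Group 3: 2395 * 0.96 = 2299
Group 4: 9984 * 0.947 = 9455
Group 5: 4688 * 0.92 + 2530 * 0.36 = 4313 + 911 = 5224
Net migration: Group 2 − 310 → 574
→ [1877, 574, 2299, 9455, 5224]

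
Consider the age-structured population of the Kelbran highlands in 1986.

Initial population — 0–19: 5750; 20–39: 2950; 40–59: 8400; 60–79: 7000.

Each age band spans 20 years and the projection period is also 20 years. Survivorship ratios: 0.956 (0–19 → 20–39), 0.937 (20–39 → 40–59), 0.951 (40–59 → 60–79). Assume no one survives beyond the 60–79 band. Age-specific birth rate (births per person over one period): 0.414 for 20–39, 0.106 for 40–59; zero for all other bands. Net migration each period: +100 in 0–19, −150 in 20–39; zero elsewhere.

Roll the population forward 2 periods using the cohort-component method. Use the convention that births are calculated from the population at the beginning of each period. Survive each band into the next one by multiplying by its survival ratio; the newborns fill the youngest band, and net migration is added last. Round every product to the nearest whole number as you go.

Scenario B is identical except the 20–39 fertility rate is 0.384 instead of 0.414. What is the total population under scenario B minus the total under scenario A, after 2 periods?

-245

— Period 1 —
Births: 2950 × 0.414 = 1221  |  8400 × 0.106 = 890 → total 2111
20–39: 5750 × 0.956 = 5497
40–59: 2950 × 0.937 = 2764
60–79: 8400 × 0.951 = 7988
Net migration: 0–19 + 100 → 2211; 20–39 − 150 → 5347
→ [2211, 5347, 2764, 7988]
— Period 2 —
Births: 5347 × 0.414 = 2214  |  2764 × 0.106 = 293 → total 2507
20–39: 2211 × 0.956 = 2114
40–59: 5347 × 0.937 = 5010
60–79: 2764 × 0.951 = 2629
Net migration: 0–19 + 100 → 2607; 20–39 − 150 → 1964
→ [2607, 1964, 5010, 2629]
Scenario A total after 2 periods: 12210
Scenario B projection —
— Period 1 —
Births: 2950 × 0.384 = 1133  |  8400 × 0.106 = 890 → total 2023
20–39: 5750 × 0.956 = 5497
40–59: 2950 × 0.937 = 2764
60–79: 8400 × 0.951 = 7988
Net migration: 0–19 + 100 → 2123; 20–39 − 150 → 5347
→ [2123, 5347, 2764, 7988]
— Period 2 —
Births: 5347 × 0.384 = 2053  |  2764 × 0.106 = 293 → total 2346
20–39: 2123 × 0.956 = 2030
40–59: 5347 × 0.937 = 5010
60–79: 2764 × 0.951 = 2629
Net migration: 0–19 + 100 → 2446; 20–39 − 150 → 1880
→ [2446, 1880, 5010, 2629]
Scenario B total after 2 periods: 11965
Difference B − A = 11965 − 12210 = -245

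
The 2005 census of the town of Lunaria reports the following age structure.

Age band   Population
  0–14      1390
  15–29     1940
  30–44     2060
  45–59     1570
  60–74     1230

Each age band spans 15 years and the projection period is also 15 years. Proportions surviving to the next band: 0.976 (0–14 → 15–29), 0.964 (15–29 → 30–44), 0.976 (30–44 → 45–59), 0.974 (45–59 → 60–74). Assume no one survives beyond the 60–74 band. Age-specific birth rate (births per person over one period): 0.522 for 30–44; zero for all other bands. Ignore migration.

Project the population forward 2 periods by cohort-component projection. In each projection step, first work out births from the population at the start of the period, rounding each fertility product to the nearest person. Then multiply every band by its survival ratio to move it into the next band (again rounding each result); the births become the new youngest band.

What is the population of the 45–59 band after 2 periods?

(Bands numbered youngest = 1 to oldest = 5.)
After projecting period 1:
Births: 2060 × 0.522 = 1075
Band 2: 1390 × 0.976 = 1357
Band 3: 1940 × 0.964 = 1870
Band 4: 2060 × 0.976 = 2011
Band 5: 1570 × 0.974 = 1529
End of period: [1075, 1357, 1870, 2011, 1529]
After projecting period 2:
Births: 1870 × 0.522 = 976
Band 2: 1075 × 0.976 = 1049
Band 3: 1357 × 0.964 = 1308
Band 4: 1870 × 0.976 = 1825
Band 5: 2011 × 0.974 = 1959
End of period: [976, 1049, 1308, 1825, 1959]

1825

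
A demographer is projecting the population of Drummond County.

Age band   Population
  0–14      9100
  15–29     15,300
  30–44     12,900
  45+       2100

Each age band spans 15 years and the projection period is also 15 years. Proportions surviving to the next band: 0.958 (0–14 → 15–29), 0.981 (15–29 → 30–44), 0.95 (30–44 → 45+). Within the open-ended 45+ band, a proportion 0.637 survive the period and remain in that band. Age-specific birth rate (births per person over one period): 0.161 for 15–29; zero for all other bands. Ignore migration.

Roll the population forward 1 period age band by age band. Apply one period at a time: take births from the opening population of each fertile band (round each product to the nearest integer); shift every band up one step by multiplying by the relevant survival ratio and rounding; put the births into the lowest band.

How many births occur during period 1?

Period 1:
Births: 15300 × 0.161 = 2463
15–29: 9100 × 0.958 = 8718
30–44: 15300 × 0.981 = 15009
45+: 12900 × 0.95 + 2100 × 0.637 = 12255 + 1338 = 13593
Giving 2463 / 8718 / 15009 / 13593.

2463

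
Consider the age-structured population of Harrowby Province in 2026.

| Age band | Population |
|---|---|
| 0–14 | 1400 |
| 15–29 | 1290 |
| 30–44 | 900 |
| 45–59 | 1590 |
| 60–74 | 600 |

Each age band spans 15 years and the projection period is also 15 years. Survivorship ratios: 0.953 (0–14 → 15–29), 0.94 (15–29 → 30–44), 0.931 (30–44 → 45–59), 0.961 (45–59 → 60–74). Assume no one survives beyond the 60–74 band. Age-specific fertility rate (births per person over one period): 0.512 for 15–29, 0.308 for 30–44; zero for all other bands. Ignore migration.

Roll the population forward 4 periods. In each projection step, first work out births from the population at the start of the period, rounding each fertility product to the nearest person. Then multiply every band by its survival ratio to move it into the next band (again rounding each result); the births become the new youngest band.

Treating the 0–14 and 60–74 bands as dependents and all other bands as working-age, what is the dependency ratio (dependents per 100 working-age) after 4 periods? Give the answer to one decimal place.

Numbering the bands 1..5 from youngest to oldest:
[period 1]
Births: 1290 * 0.512 = 660  |  900 * 0.308 = 277 — total 937
Band 2: 1400 * 0.953 = 1334
Band 3: 1290 * 0.94 = 1213
Band 4: 900 * 0.931 = 838
Band 5: 1590 * 0.961 = 1528
End of period: [937, 1334, 1213, 838, 1528]
[period 2]
Births: 1334 * 0.512 = 683  |  1213 * 0.308 = 374 — total 1057
Band 2: 937 * 0.953 = 893
Band 3: 1334 * 0.94 = 1254
Band 4: 1213 * 0.931 = 1129
Band 5: 838 * 0.961 = 805
End of period: [1057, 893, 1254, 1129, 805]
[period 3]
Births: 893 * 0.512 = 457  |  1254 * 0.308 = 386 — total 843
Band 2: 1057 * 0.953 = 1007
Band 3: 893 * 0.94 = 839
Band 4: 1254 * 0.931 = 1167
Band 5: 1129 * 0.961 = 1085
End of period: [843, 1007, 839, 1167, 1085]
[period 4]
Births: 1007 * 0.512 = 516  |  839 * 0.308 = 258 — total 774
Band 2: 843 * 0.953 = 803
Band 3: 1007 * 0.94 = 947
Band 4: 839 * 0.931 = 781
Band 5: 1167 * 0.961 = 1121
End of period: [774, 803, 947, 781, 1121]
Dependents (band 0–14 + band 60–74) = 774 + 1121 = 1895; working-age = 2531; ratio = 1895/2531 × 100 = 74.9

74.9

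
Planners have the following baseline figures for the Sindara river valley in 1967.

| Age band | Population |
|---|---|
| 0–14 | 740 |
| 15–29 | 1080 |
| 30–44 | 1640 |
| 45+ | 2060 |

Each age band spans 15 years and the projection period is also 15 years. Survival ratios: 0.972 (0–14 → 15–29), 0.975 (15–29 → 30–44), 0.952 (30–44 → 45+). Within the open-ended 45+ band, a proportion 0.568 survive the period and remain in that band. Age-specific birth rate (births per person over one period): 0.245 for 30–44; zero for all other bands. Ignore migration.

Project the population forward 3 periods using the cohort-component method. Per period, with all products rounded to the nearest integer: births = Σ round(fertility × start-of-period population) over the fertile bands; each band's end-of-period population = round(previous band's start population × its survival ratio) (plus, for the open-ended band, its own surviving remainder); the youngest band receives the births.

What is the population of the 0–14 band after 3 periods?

Call the bands 1 to 4, youngest first.
Period 1.
Births: 1640 × 0.245 = 402
Band 2: 740 × 0.972 = 719
Band 3: 1080 × 0.975 = 1053
Band 4: 1640 × 0.952 + 2060 × 0.568 = 1561 + 1170 = 2731
End of period: [402, 719, 1053, 2731]
Period 2.
Births: 1053 × 0.245 = 258
Band 2: 402 × 0.972 = 391
Band 3: 719 × 0.975 = 701
Band 4: 1053 × 0.952 + 2731 × 0.568 = 1002 + 1551 = 2553
End of period: [258, 391, 701, 2553]
Period 3.
Births: 701 × 0.245 = 172
Band 2: 258 × 0.972 = 251
Band 3: 391 × 0.975 = 381
Band 4: 701 × 0.952 + 2553 × 0.568 = 667 + 1450 = 2117
End of period: [172, 251, 381, 2117]

172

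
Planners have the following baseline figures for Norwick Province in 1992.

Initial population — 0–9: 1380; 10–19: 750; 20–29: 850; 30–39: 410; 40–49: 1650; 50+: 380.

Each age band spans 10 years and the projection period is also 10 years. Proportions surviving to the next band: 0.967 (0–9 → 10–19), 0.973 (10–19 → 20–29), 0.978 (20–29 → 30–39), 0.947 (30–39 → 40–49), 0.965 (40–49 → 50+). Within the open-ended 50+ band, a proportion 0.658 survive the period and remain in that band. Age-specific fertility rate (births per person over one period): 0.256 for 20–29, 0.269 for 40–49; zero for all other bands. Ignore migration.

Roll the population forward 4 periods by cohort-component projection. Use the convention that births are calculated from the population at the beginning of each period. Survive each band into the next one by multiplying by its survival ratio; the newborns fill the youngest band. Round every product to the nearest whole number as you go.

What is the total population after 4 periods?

4789

Period 1.
Births: 850 × 0.256 = 218 ; 1650 × 0.269 = 444 — total 662
10–19: 1380 × 0.967 = 1334
20–29: 750 × 0.973 = 730
30–39: 850 × 0.978 = 831
40–49: 410 × 0.947 = 388
50+: 1650 × 0.965 + 380 × 0.658 = 1592 + 250 = 1842
Giving 662 / 1334 / 730 / 831 / 388 / 1842.
Period 2.
Births: 730 × 0.256 = 187 ; 388 × 0.269 = 104 — total 291
10–19: 662 × 0.967 = 640
20–29: 1334 × 0.973 = 1298
30–39: 730 × 0.978 = 714
40–49: 831 × 0.947 = 787
50+: 388 × 0.965 + 1842 × 0.658 = 374 + 1212 = 1586
Giving 291 / 640 / 1298 / 714 / 787 / 1586.
Period 3.
Births: 1298 × 0.256 = 332 ; 787 × 0.269 = 212 — total 544
10–19: 291 × 0.967 = 281
20–29: 640 × 0.973 = 623
30–39: 1298 × 0.978 = 1269
40–49: 714 × 0.947 = 676
50+: 787 × 0.965 + 1586 × 0.658 = 759 + 1044 = 1803
Giving 544 / 281 / 623 / 1269 / 676 / 1803.
Period 4.
Births: 623 × 0.256 = 159 ; 676 × 0.269 = 182 — total 341
10–19: 544 × 0.967 = 526
20–29: 281 × 0.973 = 273
30–39: 623 × 0.978 = 609
40–49: 1269 × 0.947 = 1202
50+: 676 × 0.965 + 1803 × 0.658 = 652 + 1186 = 1838
Giving 341 / 526 / 273 / 609 / 1202 / 1838.
Total after period 4: 341 + 526 + 273 + 609 + 1202 + 1838 = 4789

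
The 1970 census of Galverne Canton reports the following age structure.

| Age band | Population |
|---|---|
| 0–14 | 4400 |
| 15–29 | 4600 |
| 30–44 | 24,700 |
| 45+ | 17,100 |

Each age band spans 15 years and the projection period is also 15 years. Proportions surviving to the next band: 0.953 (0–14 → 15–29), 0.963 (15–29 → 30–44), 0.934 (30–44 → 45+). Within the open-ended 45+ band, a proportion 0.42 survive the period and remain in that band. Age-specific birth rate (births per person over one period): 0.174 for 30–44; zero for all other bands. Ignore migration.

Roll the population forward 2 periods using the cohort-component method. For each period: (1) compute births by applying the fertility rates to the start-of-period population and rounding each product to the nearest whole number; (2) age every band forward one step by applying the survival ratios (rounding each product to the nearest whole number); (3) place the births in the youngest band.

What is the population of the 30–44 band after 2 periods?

4038

Period 1:
Births: 24700 × 0.174 = 4298
15–29: 4400 × 0.953 = 4193
30–44: 4600 × 0.963 = 4430
45+: 24700 × 0.934 + 17100 × 0.42 = 23070 + 7182 = 30252
→ [4298, 4193, 4430, 30252]
Period 2:
Births: 4430 × 0.174 = 771
15–29: 4298 × 0.953 = 4096
30–44: 4193 × 0.963 = 4038
45+: 4430 × 0.934 + 30252 × 0.42 = 4138 + 12706 = 16844
→ [771, 4096, 4038, 16844]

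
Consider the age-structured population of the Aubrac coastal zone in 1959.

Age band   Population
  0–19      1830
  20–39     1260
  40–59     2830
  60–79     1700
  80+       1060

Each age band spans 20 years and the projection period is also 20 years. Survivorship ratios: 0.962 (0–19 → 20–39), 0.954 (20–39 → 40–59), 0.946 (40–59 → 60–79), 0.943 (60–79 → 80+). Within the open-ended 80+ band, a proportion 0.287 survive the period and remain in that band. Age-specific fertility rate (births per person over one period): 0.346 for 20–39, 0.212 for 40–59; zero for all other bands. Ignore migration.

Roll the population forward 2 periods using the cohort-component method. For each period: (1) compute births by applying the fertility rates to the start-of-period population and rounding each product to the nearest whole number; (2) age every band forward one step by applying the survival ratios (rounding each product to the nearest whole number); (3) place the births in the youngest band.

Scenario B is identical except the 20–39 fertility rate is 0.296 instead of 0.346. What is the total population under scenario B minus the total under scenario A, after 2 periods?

-149

— Period 1 —
Births: 1260 * 0.346 = 436, 2830 * 0.212 = 600 → 1036
20–39: 1830 * 0.962 = 1760
40–59: 1260 * 0.954 = 1202
60–79: 2830 * 0.946 = 2677
80+: 1700 * 0.943 + 1060 * 0.287 = 1603 + 304 = 1907
Giving 1036 / 1760 / 1202 / 2677 / 1907.
— Period 2 —
Births: 1760 * 0.346 = 609, 1202 * 0.212 = 255 → 864
20–39: 1036 * 0.962 = 997
40–59: 1760 * 0.954 = 1679
60–79: 1202 * 0.946 = 1137
80+: 2677 * 0.943 + 1907 * 0.287 = 2524 + 547 = 3071
Giving 864 / 997 / 1679 / 1137 / 3071.
Scenario A total after 2 periods: 7748
Scenario B projection —
— Period 1 —
Births: 1260 * 0.296 = 373, 2830 * 0.212 = 600 → 973
20–39: 1830 * 0.962 = 1760
40–59: 1260 * 0.954 = 1202
60–79: 2830 * 0.946 = 2677
80+: 1700 * 0.943 + 1060 * 0.287 = 1603 + 304 = 1907
Giving 973 / 1760 / 1202 / 2677 / 1907.
— Period 2 —
Births: 1760 * 0.296 = 521, 1202 * 0.212 = 255 → 776
20–39: 973 * 0.962 = 936
40–59: 1760 * 0.954 = 1679
60–79: 1202 * 0.946 = 1137
80+: 2677 * 0.943 + 1907 * 0.287 = 2524 + 547 = 3071
Giving 776 / 936 / 1679 / 1137 / 3071.
Scenario B total after 2 periods: 7599
Difference B − A = 7599 − 7748 = -149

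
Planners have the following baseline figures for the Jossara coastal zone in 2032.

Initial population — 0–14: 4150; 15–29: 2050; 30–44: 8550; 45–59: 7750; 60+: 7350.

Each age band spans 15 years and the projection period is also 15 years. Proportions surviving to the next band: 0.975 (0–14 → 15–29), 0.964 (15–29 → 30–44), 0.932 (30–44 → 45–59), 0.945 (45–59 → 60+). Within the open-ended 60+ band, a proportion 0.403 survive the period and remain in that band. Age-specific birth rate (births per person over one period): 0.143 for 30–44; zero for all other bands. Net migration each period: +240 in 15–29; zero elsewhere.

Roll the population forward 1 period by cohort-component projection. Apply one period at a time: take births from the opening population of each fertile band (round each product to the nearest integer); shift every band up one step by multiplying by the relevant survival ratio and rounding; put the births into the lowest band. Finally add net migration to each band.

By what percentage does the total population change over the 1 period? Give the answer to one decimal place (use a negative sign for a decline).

[period 1]
Births: 8550 × 0.143 = 1223
15–29: 4150 × 0.975 = 4046
30–44: 2050 × 0.964 = 1976
45–59: 8550 × 0.932 = 7969
60+: 7750 × 0.945 + 7350 × 0.403 = 7324 + 2962 = 10286
Net migration: 15–29 + 240 → 4286
→ [1223, 4286, 1976, 7969, 10286]
Total: 29850 → 25740; change = -4110; percentage change = -13.8%

-13.8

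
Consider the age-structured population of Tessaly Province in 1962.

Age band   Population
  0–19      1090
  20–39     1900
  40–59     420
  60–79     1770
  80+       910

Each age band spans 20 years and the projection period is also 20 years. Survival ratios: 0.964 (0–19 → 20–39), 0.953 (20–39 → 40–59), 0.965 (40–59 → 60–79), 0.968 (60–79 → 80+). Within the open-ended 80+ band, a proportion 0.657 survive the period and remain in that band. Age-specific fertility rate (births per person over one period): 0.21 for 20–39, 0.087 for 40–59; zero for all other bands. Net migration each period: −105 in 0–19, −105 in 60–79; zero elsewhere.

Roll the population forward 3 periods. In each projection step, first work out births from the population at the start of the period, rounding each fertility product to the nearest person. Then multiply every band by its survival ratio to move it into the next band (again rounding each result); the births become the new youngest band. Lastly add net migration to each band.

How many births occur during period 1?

Numbering the bands 1..5 from youngest to oldest:
Period 1:
Births: 1900 * 0.21 = 399, 420 * 0.087 = 37 — total 436
Band 2: 1090 * 0.964 = 1051
Band 3: 1900 * 0.953 = 1811
Band 4: 420 * 0.965 = 405
Band 5: 1770 * 0.968 + 910 * 0.657 = 1713 + 598 = 2311
Net migration: Band 1 − 105 → 331; Band 4 − 105 → 300
Population now: 0–19=331, 20–39=1051, 40–59=1811, 60–79=300, 80+=2311

436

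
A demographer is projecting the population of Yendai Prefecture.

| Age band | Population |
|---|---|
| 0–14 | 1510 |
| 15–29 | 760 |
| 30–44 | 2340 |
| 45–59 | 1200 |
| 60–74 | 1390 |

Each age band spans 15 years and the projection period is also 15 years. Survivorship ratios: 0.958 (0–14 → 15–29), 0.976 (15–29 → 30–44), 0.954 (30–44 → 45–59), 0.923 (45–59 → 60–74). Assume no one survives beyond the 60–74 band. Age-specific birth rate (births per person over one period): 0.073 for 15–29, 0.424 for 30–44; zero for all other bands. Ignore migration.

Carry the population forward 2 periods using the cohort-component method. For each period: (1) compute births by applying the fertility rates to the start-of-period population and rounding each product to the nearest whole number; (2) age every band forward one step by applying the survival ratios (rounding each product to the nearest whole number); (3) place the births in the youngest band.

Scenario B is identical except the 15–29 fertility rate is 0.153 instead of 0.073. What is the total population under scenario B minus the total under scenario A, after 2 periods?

[period 1]
Births: 760 * 0.073 = 55  |  2340 * 0.424 = 992 — total 1047
15–29: 1510 * 0.958 = 1447
30–44: 760 * 0.976 = 742
45–59: 2340 * 0.954 = 2232
60–74: 1200 * 0.923 = 1108
→ [1047, 1447, 742, 2232, 1108]
[period 2]
Births: 1447 * 0.073 = 106  |  742 * 0.424 = 315 — total 421
15–29: 1047 * 0.958 = 1003
30–44: 1447 * 0.976 = 1412
45–59: 742 * 0.954 = 708
60–74: 2232 * 0.923 = 2060
→ [421, 1003, 1412, 708, 2060]
Scenario A total after 2 periods: 5604
Scenario B projection —
[period 1]
Births: 760 * 0.153 = 116  |  2340 * 0.424 = 992 — total 1108
15–29: 1510 * 0.958 = 1447
30–44: 760 * 0.976 = 742
45–59: 2340 * 0.954 = 2232
60–74: 1200 * 0.923 = 1108
→ [1108, 1447, 742, 2232, 1108]
[period 2]
Births: 1447 * 0.153 = 221  |  742 * 0.424 = 315 — total 536
15–29: 1108 * 0.958 = 1061
30–44: 1447 * 0.976 = 1412
45–59: 742 * 0.954 = 708
60–74: 2232 * 0.923 = 2060
→ [536, 1061, 1412, 708, 2060]
Scenario B total after 2 periods: 5777
Difference B − A = 5777 − 5604 = 173

173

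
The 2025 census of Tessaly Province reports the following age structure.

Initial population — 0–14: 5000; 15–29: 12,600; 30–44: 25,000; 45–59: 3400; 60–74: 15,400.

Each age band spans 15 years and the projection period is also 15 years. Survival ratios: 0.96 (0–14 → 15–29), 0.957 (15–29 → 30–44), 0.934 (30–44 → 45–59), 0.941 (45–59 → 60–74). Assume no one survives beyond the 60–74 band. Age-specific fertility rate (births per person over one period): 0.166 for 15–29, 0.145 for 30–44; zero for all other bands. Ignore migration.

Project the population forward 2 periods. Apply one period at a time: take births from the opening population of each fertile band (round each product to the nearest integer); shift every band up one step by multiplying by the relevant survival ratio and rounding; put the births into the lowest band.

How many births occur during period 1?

Numbering the bands 1..5 from youngest to oldest:
After projecting period 1:
Births: 12600 × 0.166 = 2092, 25000 × 0.145 = 3625 → 5717
Band 2: 5000 × 0.96 = 4800
Band 3: 12600 × 0.957 = 12058
Band 4: 25000 × 0.934 = 23350
Band 5: 3400 × 0.941 = 3199
End of period: [5717, 4800, 12058, 23350, 3199]

5717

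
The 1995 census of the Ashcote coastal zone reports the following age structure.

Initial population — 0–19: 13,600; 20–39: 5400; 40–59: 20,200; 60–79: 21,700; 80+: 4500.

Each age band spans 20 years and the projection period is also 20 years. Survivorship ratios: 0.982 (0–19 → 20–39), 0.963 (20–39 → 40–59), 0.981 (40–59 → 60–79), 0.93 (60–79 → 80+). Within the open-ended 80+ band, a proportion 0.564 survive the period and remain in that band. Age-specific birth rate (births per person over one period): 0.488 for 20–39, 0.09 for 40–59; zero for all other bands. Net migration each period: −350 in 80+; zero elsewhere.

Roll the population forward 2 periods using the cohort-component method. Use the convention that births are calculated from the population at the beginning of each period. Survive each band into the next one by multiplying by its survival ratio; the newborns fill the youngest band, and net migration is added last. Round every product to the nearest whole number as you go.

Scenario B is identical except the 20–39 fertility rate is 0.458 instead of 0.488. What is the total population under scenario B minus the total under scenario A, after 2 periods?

-559

Call the bands 1 to 5, youngest first.
After projecting period 1:
Births: 5400 × 0.488 = 2635  |  20200 × 0.09 = 1818 — total 4453
Band 2: 13600 × 0.982 = 13355
Band 3: 5400 × 0.963 = 5200
Band 4: 20200 × 0.981 = 19816
Band 5: 21700 × 0.93 + 4500 × 0.564 = 20181 + 2538 = 22719
Net migration: Band 5 − 350 → 22369
End of period: [4453, 13355, 5200, 19816, 22369]
After projecting period 2:
Births: 13355 × 0.488 = 6517  |  5200 × 0.09 = 468 — total 6985
Band 2: 4453 × 0.982 = 4373
Band 3: 13355 × 0.963 = 12861
Band 4: 5200 × 0.981 = 5101
Band 5: 19816 × 0.93 + 22369 × 0.564 = 18429 + 12616 = 31045
Net migration: Band 5 − 350 → 30695
End of period: [6985, 4373, 12861, 5101, 30695]
Scenario A total after 2 periods: 60015
Scenario B projection —
After projecting period 1:
Births: 5400 × 0.458 = 2473  |  20200 × 0.09 = 1818 — total 4291
Band 2: 13600 × 0.982 = 13355
Band 3: 5400 × 0.963 = 5200
Band 4: 20200 × 0.981 = 19816
Band 5: 21700 × 0.93 + 4500 × 0.564 = 20181 + 2538 = 22719
Net migration: Band 5 − 350 → 22369
End of period: [4291, 13355, 5200, 19816, 22369]
After projecting period 2:
Births: 13355 × 0.458 = 6117  |  5200 × 0.09 = 468 — total 6585
Band 2: 4291 × 0.982 = 4214
Band 3: 13355 × 0.963 = 12861
Band 4: 5200 × 0.981 = 5101
Band 5: 19816 × 0.93 + 22369 × 0.564 = 18429 + 12616 = 31045
Net migration: Band 5 − 350 → 30695
End of period: [6585, 4214, 12861, 5101, 30695]
Scenario B total after 2 periods: 59456
Difference B − A = 59456 − 60015 = -559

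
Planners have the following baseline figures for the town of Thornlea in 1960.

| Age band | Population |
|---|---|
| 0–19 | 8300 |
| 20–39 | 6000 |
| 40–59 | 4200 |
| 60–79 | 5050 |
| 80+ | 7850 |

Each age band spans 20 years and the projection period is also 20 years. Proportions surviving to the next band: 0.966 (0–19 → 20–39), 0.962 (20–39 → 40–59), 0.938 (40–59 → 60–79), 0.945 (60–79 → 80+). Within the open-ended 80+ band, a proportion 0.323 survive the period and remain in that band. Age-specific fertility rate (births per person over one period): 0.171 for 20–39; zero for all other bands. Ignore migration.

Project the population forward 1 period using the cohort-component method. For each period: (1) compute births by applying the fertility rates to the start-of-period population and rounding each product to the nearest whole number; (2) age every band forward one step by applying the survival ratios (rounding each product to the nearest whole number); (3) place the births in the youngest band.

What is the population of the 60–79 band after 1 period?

3940

Period 1:
Births: 6000 * 0.171 = 1026
20–39: 8300 * 0.966 = 8018
40–59: 6000 * 0.962 = 5772
60–79: 4200 * 0.938 = 3940
80+: 5050 * 0.945 + 7850 * 0.323 = 4772 + 2536 = 7308
→ [1026, 8018, 5772, 3940, 7308]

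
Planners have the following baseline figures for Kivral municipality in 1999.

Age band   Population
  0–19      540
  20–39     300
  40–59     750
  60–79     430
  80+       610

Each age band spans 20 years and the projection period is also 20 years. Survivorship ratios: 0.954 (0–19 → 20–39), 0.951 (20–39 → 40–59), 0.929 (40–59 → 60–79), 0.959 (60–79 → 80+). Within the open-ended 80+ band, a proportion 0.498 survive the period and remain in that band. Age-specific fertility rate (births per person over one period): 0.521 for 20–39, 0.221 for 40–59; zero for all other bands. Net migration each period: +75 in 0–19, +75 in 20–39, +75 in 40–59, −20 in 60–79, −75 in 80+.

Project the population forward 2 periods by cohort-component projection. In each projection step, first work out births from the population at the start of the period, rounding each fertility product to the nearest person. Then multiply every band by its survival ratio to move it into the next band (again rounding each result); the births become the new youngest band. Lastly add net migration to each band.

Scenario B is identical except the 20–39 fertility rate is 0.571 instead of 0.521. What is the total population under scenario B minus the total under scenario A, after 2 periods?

Call the bands 1 to 5, youngest first.
[period 1]
Births: 300 × 0.521 = 156  |  750 × 0.221 = 166 — total 322
Band 2: 540 × 0.954 = 515
Band 3: 300 × 0.951 = 285
Band 4: 750 × 0.929 = 697
Band 5: 430 × 0.959 + 610 × 0.498 = 412 + 304 = 716
Net migration: Band 1 + 75 → 397; Band 2 + 75 → 590; Band 3 + 75 → 360; Band 4 − 20 → 677; Band 5 − 75 → 641
Population now: 0–19=397, 20–39=590, 40–59=360, 60–79=677, 80+=641
[period 2]
Births: 590 × 0.521 = 307  |  360 × 0.221 = 80 — total 387
Band 2: 397 × 0.954 = 379
Band 3: 590 × 0.951 = 561
Band 4: 360 × 0.929 = 334
Band 5: 677 × 0.959 + 641 × 0.498 = 649 + 319 = 968
Net migration: Band 1 + 75 → 462; Band 2 + 75 → 454; Band 3 + 75 → 636; Band 4 − 20 → 314; Band 5 − 75 → 893
Population now: 0–19=462, 20–39=454, 40–59=636, 60–79=314, 80+=893
Scenario A total after 2 periods: 2759
Scenario B projection —
[period 1]
Births: 300 × 0.571 = 171  |  750 × 0.221 = 166 — total 337
Band 2: 540 × 0.954 = 515
Band 3: 300 × 0.951 = 285
Band 4: 750 × 0.929 = 697
Band 5: 430 × 0.959 + 610 × 0.498 = 412 + 304 = 716
Net migration: Band 1 + 75 → 412; Band 2 + 75 → 590; Band 3 + 75 → 360; Band 4 − 20 → 677; Band 5 − 75 → 641
Population now: 0–19=412, 20–39=590, 40–59=360, 60–79=677, 80+=641
[period 2]
Births: 590 × 0.571 = 337  |  360 × 0.221 = 80 — total 417
Band 2: 412 × 0.954 = 393
Band 3: 590 × 0.951 = 561
Band 4: 360 × 0.929 = 334
Band 5: 677 × 0.959 + 641 × 0.498 = 649 + 319 = 968
Net migration: Band 1 + 75 → 492; Band 2 + 75 → 468; Band 3 + 75 → 636; Band 4 − 20 → 314; Band 5 − 75 → 893
Population now: 0–19=492, 20–39=468, 40–59=636, 60–79=314, 80+=893
Scenario B total after 2 periods: 2803
Difference B − A = 2803 − 2759 = 44

44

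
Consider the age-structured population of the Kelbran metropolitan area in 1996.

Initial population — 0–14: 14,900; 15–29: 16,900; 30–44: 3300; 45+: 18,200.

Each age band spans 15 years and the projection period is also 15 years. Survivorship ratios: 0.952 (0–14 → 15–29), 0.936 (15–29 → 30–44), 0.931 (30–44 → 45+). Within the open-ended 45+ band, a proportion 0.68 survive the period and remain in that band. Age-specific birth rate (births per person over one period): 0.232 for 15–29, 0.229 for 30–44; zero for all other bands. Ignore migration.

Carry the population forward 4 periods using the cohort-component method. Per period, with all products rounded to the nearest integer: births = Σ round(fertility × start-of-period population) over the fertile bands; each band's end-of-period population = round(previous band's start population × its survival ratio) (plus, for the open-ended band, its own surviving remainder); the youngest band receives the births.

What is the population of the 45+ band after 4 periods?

23953

Period 1:
Births: 16900 × 0.232 = 3921, 3300 × 0.229 = 756 → total 4677
15–29: 14900 × 0.952 = 14185
30–44: 16900 × 0.936 = 15818
45+: 3300 × 0.931 + 18200 × 0.68 = 3072 + 12376 = 15448
→ [4677, 14185, 15818, 15448]
Period 2:
Births: 14185 × 0.232 = 3291, 15818 × 0.229 = 3622 → total 6913
15–29: 4677 × 0.952 = 4453
30–44: 14185 × 0.936 = 13277
45+: 15818 × 0.931 + 15448 × 0.68 = 14727 + 10505 = 25232
→ [6913, 4453, 13277, 25232]
Period 3:
Births: 4453 × 0.232 = 1033, 13277 × 0.229 = 3040 → total 4073
15–29: 6913 × 0.952 = 6581
30–44: 4453 × 0.936 = 4168
45+: 13277 × 0.931 + 25232 × 0.68 = 12361 + 17158 = 29519
→ [4073, 6581, 4168, 29519]
Period 4:
Births: 6581 × 0.232 = 1527, 4168 × 0.229 = 954 → total 2481
15–29: 4073 × 0.952 = 3877
30–44: 6581 × 0.936 = 6160
45+: 4168 × 0.931 + 29519 × 0.68 = 3880 + 20073 = 23953
→ [2481, 3877, 6160, 23953]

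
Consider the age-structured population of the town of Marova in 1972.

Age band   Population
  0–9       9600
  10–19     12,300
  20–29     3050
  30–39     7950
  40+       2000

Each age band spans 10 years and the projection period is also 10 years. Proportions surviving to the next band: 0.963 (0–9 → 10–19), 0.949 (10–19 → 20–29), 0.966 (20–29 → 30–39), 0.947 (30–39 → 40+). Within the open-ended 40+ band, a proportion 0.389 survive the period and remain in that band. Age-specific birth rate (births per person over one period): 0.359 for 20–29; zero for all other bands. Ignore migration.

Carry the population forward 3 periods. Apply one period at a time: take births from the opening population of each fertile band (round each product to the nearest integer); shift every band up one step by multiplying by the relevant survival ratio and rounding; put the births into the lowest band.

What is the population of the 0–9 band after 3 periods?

Let group 1 be 0–9 through group 5 = 40+.
— Period 1 —
Births: 3050 * 0.359 = 1095
Group 2: 9600 * 0.963 = 9245
Group 3: 12300 * 0.949 = 11673
Group 4: 3050 * 0.966 = 2946
Group 5: 7950 * 0.947 + 2000 * 0.389 = 7529 + 778 = 8307
Giving 1095 / 9245 / 11673 / 2946 / 8307.
— Period 2 —
Births: 11673 * 0.359 = 4191
Group 2: 1095 * 0.963 = 1054
Group 3: 9245 * 0.949 = 8774
Group 4: 11673 * 0.966 = 11276
Group 5: 2946 * 0.947 + 8307 * 0.389 = 2790 + 3231 = 6021
Giving 4191 / 1054 / 8774 / 11276 / 6021.
— Period 3 —
Births: 8774 * 0.359 = 3150
Group 2: 4191 * 0.963 = 4036
Group 3: 1054 * 0.949 = 1000
Group 4: 8774 * 0.966 = 8476
Group 5: 11276 * 0.947 + 6021 * 0.389 = 10678 + 2342 = 13020
Giving 3150 / 4036 / 1000 / 8476 / 13020.

3150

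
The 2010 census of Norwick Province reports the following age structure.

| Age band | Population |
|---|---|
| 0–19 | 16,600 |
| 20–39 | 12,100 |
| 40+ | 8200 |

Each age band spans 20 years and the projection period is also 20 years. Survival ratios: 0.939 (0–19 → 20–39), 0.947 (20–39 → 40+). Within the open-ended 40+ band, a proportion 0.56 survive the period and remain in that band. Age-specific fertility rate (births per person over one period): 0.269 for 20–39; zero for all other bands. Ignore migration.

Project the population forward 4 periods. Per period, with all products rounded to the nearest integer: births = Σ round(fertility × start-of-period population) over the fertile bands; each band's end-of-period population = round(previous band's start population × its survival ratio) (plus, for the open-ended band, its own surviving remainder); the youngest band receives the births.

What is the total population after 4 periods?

14628

Period 1:
Births: 12100 × 0.269 = 3255
20–39: 16600 × 0.939 = 15587
40+: 12100 × 0.947 + 8200 × 0.56 = 11459 + 4592 = 16051
End of period: [3255, 15587, 16051]
Period 2:
Births: 15587 × 0.269 = 4193
20–39: 3255 × 0.939 = 3056
40+: 15587 × 0.947 + 16051 × 0.56 = 14761 + 8989 = 23750
End of period: [4193, 3056, 23750]
Period 3:
Births: 3056 × 0.269 = 822
20–39: 4193 × 0.939 = 3937
40+: 3056 × 0.947 + 23750 × 0.56 = 2894 + 13300 = 16194
End of period: [822, 3937, 16194]
Period 4:
Births: 3937 × 0.269 = 1059
20–39: 822 × 0.939 = 772
40+: 3937 × 0.947 + 16194 × 0.56 = 3728 + 9069 = 12797
End of period: [1059, 772, 12797]
Total after period 4: 1059 + 772 + 12797 = 14628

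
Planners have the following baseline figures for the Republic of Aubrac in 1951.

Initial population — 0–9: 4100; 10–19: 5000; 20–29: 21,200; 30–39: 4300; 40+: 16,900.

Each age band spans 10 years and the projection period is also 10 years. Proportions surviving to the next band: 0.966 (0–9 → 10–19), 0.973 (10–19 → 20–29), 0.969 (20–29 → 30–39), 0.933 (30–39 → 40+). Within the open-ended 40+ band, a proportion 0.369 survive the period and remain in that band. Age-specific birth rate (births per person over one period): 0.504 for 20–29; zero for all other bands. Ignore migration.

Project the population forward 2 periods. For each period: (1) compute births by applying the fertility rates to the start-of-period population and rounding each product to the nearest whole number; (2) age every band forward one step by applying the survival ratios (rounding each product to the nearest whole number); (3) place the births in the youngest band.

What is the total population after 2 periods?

44291

Period 1:
Births: 21200 × 0.504 = 10685
10–19: 4100 × 0.966 = 3961
20–29: 5000 × 0.973 = 4865
30–39: 21200 × 0.969 = 20543
40+: 4300 × 0.933 + 16900 × 0.369 = 4012 + 6236 = 10248
→ [10685, 3961, 4865, 20543, 10248]
Period 2:
Births: 4865 × 0.504 = 2452
10–19: 10685 × 0.966 = 10322
20–29: 3961 × 0.973 = 3854
30–39: 4865 × 0.969 = 4714
40+: 20543 × 0.933 + 10248 × 0.369 = 19167 + 3782 = 22949
→ [2452, 10322, 3854, 4714, 22949]
Total after period 2: 2452 + 10322 + 3854 + 4714 + 22949 = 44291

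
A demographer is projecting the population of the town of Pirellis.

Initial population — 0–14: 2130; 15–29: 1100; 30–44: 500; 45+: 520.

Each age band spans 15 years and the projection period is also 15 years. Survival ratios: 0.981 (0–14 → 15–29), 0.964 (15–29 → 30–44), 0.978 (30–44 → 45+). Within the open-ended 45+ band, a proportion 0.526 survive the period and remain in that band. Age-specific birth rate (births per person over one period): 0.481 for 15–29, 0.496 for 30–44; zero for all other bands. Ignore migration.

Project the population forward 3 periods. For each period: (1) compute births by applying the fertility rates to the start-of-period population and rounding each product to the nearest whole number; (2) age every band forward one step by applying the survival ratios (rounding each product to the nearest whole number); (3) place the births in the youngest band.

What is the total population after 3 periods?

6330

Call the groups 1 to 4, youngest first.
After projecting period 1:
Births: 1100 × 0.481 = 529, 500 × 0.496 = 248 → total 777
Group 2: 2130 × 0.981 = 2090
Group 3: 1100 × 0.964 = 1060
Group 4: 500 × 0.978 + 520 × 0.526 = 489 + 274 = 763
End of period: [777, 2090, 1060, 763]
After projecting period 2:
Births: 2090 × 0.481 = 1005, 1060 × 0.496 = 526 → total 1531
Group 2: 777 × 0.981 = 762
Group 3: 2090 × 0.964 = 2015
Group 4: 1060 × 0.978 + 763 × 0.526 = 1037 + 401 = 1438
End of period: [1531, 762, 2015, 1438]
After projecting period 3:
Births: 762 × 0.481 = 367, 2015 × 0.496 = 999 → total 1366
Group 2: 1531 × 0.981 = 1502
Group 3: 762 × 0.964 = 735
Group 4: 2015 × 0.978 + 1438 × 0.526 = 1971 + 756 = 2727
End of period: [1366, 1502, 735, 2727]
Total after period 3: 1366 + 1502 + 735 + 2727 = 6330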